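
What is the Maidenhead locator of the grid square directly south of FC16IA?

FC15ix

Latitude subsquare a = 0; −1 → -1, wraps to 23 = x, carry into square.
Latitude square 6; −1 → 5.
The longitude characters are unchanged.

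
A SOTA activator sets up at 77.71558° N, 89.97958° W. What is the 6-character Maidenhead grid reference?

Add 180° to longitude and 90° to latitude: 90.0204, 167.7156.
Field: 90.0204/20 → 4 → E, 167.7156/10 → 16 → Q; chars EQ.
Square: 10.0204/2 → 5, 7.7156/1 → 7; chars 57.
Subsquare: 0.0204/0.0833333 → 0 → a, 0.7156/0.0416667 → 17 → r; chars ar.

EQ57ar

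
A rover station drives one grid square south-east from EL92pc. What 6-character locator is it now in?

EL92qb

Longitude subsquare p = 15; +1 → 16 = q.
Latitude subsquare c = 2; −1 → 1 = b.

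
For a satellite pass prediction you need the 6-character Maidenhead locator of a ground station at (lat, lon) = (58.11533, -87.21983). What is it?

Offset from 180°W / 90°S: lon 92.7802°, lat 148.1153°.
Field: 92.7802/20 → 4 → E, 148.1153/10 → 14 → O; chars EO.
Square: 12.7802/2 → 6, 8.1153/1 → 8; chars 68.
Subsquare: 0.7802/0.0833333 → 9 → j, 0.1153/0.0416667 → 2 → c; chars jc.

EO68jc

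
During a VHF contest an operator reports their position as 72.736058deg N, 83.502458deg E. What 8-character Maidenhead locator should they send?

NQ12sr06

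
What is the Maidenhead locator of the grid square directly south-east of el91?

FL00

Longitude square 9; +1 → 10, wraps to 0, carry into field.
Longitude field E = 4; +1 → 5 = F.
Latitude square 1; −1 → 0.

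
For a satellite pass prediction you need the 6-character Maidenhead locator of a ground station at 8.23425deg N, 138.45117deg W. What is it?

Offset from 180°W / 90°S: lon 41.5488°, lat 98.2343°.
Field (20°×10°, letters A–R): lon ⌊41.5488/20⌋ = 2 → C; lat ⌊98.2343/10⌋ = 9 → J.
Square (2°×1°, digits 0–9): lon ⌊1.5488/2⌋ = 0; lat ⌊8.2343/1⌋ = 8.
Subsquare (5′×2.5′, letters a–x): lon ⌊1.5488/0.0833333⌋ = 18 → s; lat ⌊0.2343/0.0416667⌋ = 5 → f.

CJ08sf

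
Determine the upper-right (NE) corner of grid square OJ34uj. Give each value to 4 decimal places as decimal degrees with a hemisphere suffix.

Field O=14, J=9: +14·20° lon, +9·10° lat → SW at lon 100°, lat 0°.
Square 3, 4: +3·2° lon, +4·1° lat → SW at lon 106°, lat 4°.
Subsquare u=20, j=9: +20·0.0833333° lon, +9·0.0416667° lat → SW at lon 107.667°, lat 4.375°.
Cell spans 0.0833333° lon × 0.0416667° lat. NE corner is SW corner plus one full cell.
latitude 4.4167° N, longitude 107.7500° E.

4.4167° N, 107.7500° E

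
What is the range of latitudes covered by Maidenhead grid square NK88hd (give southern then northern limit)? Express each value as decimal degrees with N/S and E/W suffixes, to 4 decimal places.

18.1250° N, 18.1667° N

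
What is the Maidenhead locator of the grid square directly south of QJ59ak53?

QJ59ak52

Latitude extended square 3; −1 → 2.
The longitude characters are unchanged.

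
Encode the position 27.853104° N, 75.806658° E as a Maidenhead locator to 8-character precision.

Shift to the Maidenhead origin (180°W, 90°S): lon 255.80666, lat 117.85310.
Field: 255.80666/20 → 12 → M, 117.85310/10 → 11 → L; chars ML.
Square: 15.80666/2 → 7, 7.85310/1 → 7; chars 77.
Subsquare: 1.80666/0.0833333 → 21 → v, 0.85310/0.0416667 → 20 → u; chars vu.
Extended square: 0.05666/0.00833333 → 6, 0.01977/0.00416667 → 4; chars 64.

ML77vu64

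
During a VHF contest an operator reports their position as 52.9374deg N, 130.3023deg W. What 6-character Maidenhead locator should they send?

Add 180° to longitude and 90° to latitude: 49.6977, 142.9374.
Field: lon ⌊49.6977/20⌋ = 2 → C; lat ⌊142.9374/10⌋ = 14 → O.
Square: lon ⌊9.6977/2⌋ = 4; lat ⌊2.9374/1⌋ = 2.
Subsquare: lon ⌊1.6977/0.0833333⌋ = 20 → u; lat ⌊0.9374/0.0416667⌋ = 22 → w.

CO42uw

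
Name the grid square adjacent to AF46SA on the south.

AF45sx

Latitude subsquare a = 0; −1 → -1, wraps to 23 = x, carry into square.
Latitude square 6; −1 → 5.
The longitude characters are unchanged.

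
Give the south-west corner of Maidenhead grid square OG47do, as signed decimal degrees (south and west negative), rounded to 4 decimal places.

Field O=14, G=6: +14·20° lon, +6·10° lat → SW at lon 100°, lat -30°.
Square 4, 7: +4·2° lon, +7·1° lat → SW at lon 108°, lat -23°.
Subsquare d=3, o=14: +3·0.0833333° lon, +14·0.0416667° lat → SW at lon 108.25°, lat -22.4167°.
latitude -22.4167, longitude 108.2500.

-22.4167, 108.2500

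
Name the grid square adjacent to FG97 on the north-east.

Longitude square 9; +1 → 10, wraps to 0, carry into field.
Longitude field F = 5; +1 → 6 = G.
Latitude square 7; +1 → 8.

GG08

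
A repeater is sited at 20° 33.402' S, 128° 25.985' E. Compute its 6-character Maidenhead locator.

PG49fk

Shift to the Maidenhead origin (180°W, 90°S): lon 308.4331, lat 69.4433.
Field (20°×10°, letters A–R): lon ⌊308.4331/20⌋ = 15 → P; lat ⌊69.4433/10⌋ = 6 → G.
Square (2°×1°, digits 0–9): lon ⌊8.4331/2⌋ = 4; lat ⌊9.4433/1⌋ = 9.
Subsquare (5′×2.5′, letters a–x): lon ⌊0.4331/0.0833333⌋ = 5 → f; lat ⌊0.4433/0.0416667⌋ = 10 → k.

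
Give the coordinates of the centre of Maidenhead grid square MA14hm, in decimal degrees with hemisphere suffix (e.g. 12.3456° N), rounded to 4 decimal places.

85.4792° S, 62.6250° E

Field M=12, A=0: +12·20° lon, +0·10° lat → SW at lon 60°, lat -90°.
Square 1, 4: +1·2° lon, +4·1° lat → SW at lon 62°, lat -86°.
Subsquare h=7, m=12: +7·0.0833333° lon, +12·0.0416667° lat → SW at lon 62.5833°, lat -85.5°.
Cell spans 0.0833333° lon × 0.0416667° lat. Centre is SW corner plus half of each.
latitude 85.4792° S, longitude 62.6250° E.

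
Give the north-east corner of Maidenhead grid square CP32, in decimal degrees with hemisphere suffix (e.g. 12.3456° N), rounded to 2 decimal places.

Field C=2, P=15: +2·20° lon, +15·10° lat → SW at lon -140°, lat 60°.
Square 3, 2: +3·2° lon, +2·1° lat → SW at lon -134°, lat 62°.
Cell spans 2° lon × 1° lat. NE corner is SW corner plus one full cell.
latitude 63.00° N, longitude 132.00° W.

63.00° N, 132.00° W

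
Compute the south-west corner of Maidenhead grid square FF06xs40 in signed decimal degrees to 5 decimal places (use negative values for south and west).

-33.25000, -78.05000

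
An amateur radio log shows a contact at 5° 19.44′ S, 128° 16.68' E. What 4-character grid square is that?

PI44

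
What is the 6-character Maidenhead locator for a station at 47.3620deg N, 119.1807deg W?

DN07ji

Add 180° to longitude and 90° to latitude: 60.8193, 137.3620.
Field: lon ⌊60.8193/20⌋ = 3 → D; lat ⌊137.3620/10⌋ = 13 → N.
Square: lon ⌊0.8193/2⌋ = 0; lat ⌊7.3620/1⌋ = 7.
Subsquare: lon ⌊0.8193/0.0833333⌋ = 9 → j; lat ⌊0.3620/0.0416667⌋ = 8 → i.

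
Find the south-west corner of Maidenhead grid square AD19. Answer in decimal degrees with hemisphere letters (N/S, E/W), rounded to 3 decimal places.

51.000° S, 178.000° W

Field A=0, D=3: +0·20° lon, +3·10° lat → SW at lon -180°, lat -60°.
Square 1, 9: +1·2° lon, +9·1° lat → SW at lon -178°, lat -51°.
latitude 51.000° S, longitude 178.000° W.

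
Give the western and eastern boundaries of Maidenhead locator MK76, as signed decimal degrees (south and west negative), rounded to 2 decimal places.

74.00, 76.00

Field M=12, K=10: +12·20° lon, +10·10° lat → SW at lon 60°, lat 10°.
Square 7, 6: +7·2° lon, +6·1° lat → SW at lon 74°, lat 16°.
Cell spans 2° lon × 1° lat.
west 74.00, east 76.00.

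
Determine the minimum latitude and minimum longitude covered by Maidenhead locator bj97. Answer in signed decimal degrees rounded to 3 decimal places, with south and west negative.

Field B=1, J=9: +1·20° lon, +9·10° lat → SW at lon -160°, lat 0°.
Square 9, 7: +9·2° lon, +7·1° lat → SW at lon -142°, lat 7°.
latitude 7.000, longitude -142.000.

7.000, -142.000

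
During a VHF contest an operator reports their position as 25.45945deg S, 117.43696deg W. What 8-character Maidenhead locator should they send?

DG14gm79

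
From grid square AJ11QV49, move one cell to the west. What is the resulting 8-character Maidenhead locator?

AJ11qv39

Longitude extended square 4; −1 → 3.
The latitude characters are unchanged.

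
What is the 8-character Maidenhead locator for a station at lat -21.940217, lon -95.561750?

EG28fb24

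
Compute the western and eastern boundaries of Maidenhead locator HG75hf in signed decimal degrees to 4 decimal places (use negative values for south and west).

-25.4167, -25.3333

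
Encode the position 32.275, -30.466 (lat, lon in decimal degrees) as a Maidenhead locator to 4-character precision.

HM42

Shift to the Maidenhead origin (180°W, 90°S): lon 149.53, lat 122.28.
Field (20°×10°, letters A–R): lon ⌊149.53/20⌋ = 7 → H; lat ⌊122.28/10⌋ = 12 → M.
Square (2°×1°, digits 0–9): lon ⌊9.53/2⌋ = 4; lat ⌊2.28/1⌋ = 2.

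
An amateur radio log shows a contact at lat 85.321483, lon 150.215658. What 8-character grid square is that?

Offset from 180°W / 90°S: lon 330.21566°, lat 175.32148°.
Field: lon ⌊330.21566/20⌋ = 16 → Q; lat ⌊175.32148/10⌋ = 17 → R.
Square: lon ⌊10.21566/2⌋ = 5; lat ⌊5.32148/1⌋ = 5.
Subsquare: lon ⌊0.21566/0.0833333⌋ = 2 → c; lat ⌊0.32148/0.0416667⌋ = 7 → h.
Extended square: lon ⌊0.04899/0.00833333⌋ = 5; lat ⌊0.02982/0.00416667⌋ = 7.

QR55ch57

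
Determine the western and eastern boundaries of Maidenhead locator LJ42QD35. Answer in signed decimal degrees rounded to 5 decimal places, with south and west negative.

49.35833, 49.36667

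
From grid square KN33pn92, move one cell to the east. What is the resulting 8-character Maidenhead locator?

Longitude extended square 9; +1 → 10, wraps to 0, carry into subsquare.
Longitude subsquare p = 15; +1 → 16 = q.
The latitude characters are unchanged.

KN33qn02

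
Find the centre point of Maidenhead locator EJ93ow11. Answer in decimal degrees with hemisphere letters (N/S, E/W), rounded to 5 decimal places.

Field E=4, J=9: +4·20° lon, +9·10° lat → SW at lon -100°, lat 0°.
Square 9, 3: +9·2° lon, +3·1° lat → SW at lon -82°, lat 3°.
Subsquare o=14, w=22: +14·0.0833333° lon, +22·0.0416667° lat → SW at lon -80.8333°, lat 3.91667°.
Extended square 1, 1: +1·0.00833333° lon, +1·0.00416667° lat → SW at lon -80.825°, lat 3.92083°.
Cell spans 0.00833333° lon × 0.00416667° lat. Centre is SW corner plus half of each.
latitude 3.92292° N, longitude 80.82083° W.

3.92292° N, 80.82083° W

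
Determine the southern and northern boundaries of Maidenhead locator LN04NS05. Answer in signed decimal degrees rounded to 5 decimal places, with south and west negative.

Field L=11, N=13: +11·20° lon, +13·10° lat → SW at lon 40°, lat 40°.
Square 0, 4: +0·2° lon, +4·1° lat → SW at lon 40°, lat 44°.
Subsquare n=13, s=18: +13·0.0833333° lon, +18·0.0416667° lat → SW at lon 41.0833°, lat 44.75°.
Extended square 0, 5: +0·0.00833333° lon, +5·0.00416667° lat → SW at lon 41.0833°, lat 44.7708°.
Cell spans 0.00833333° lon × 0.00416667° lat.
south 44.77083, north 44.77500.

44.77083, 44.77500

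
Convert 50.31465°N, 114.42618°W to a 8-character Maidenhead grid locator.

DO20sh85

Offset from 180°W / 90°S: lon 65.57382°, lat 140.31465°.
Field: 65.57382/20 → 3 → D, 140.31465/10 → 14 → O; chars DO.
Square: 5.57382/2 → 2, 0.31465/1 → 0; chars 20.
Subsquare: 1.57382/0.0833333 → 18 → s, 0.31465/0.0416667 → 7 → h; chars sh.
Extended square: 0.07382/0.00833333 → 8, 0.02298/0.00416667 → 5; chars 85.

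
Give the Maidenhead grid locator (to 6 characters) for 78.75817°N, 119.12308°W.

Offset from 180°W / 90°S: lon 60.8769°, lat 168.7582°.
Field (20°×10°, letters A–R): lon ⌊60.8769/20⌋ = 3 → D; lat ⌊168.7582/10⌋ = 16 → Q.
Square (2°×1°, digits 0–9): lon ⌊0.8769/2⌋ = 0; lat ⌊8.7582/1⌋ = 8.
Subsquare (5′×2.5′, letters a–x): lon ⌊0.8769/0.0833333⌋ = 10 → k; lat ⌊0.7582/0.0416667⌋ = 18 → s.

DQ08ks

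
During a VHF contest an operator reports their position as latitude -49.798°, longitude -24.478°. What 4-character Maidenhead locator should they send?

HE70

Offset from 180°W / 90°S: lon 155.52°, lat 40.20°.
Field: 155.52/20 → 7 → H, 40.20/10 → 4 → E; chars HE.
Square: 15.52/2 → 7, 0.20/1 → 0; chars 70.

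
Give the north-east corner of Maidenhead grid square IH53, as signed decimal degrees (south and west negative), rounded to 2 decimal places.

Field I=8, H=7: +8·20° lon, +7·10° lat → SW at lon -20°, lat -20°.
Square 5, 3: +5·2° lon, +3·1° lat → SW at lon -10°, lat -17°.
Cell spans 2° lon × 1° lat. NE corner is SW corner plus one full cell.
latitude -16.00, longitude -8.00.

-16.00, -8.00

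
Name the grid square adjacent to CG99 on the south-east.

DG08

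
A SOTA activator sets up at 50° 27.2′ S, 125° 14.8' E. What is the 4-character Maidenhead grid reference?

PD29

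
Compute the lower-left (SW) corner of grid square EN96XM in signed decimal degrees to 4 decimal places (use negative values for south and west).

Field E=4, N=13: +4·20° lon, +13·10° lat → SW at lon -100°, lat 40°.
Square 9, 6: +9·2° lon, +6·1° lat → SW at lon -82°, lat 46°.
Subsquare x=23, m=12: +23·0.0833333° lon, +12·0.0416667° lat → SW at lon -80.0833°, lat 46.5°.
latitude 46.5000, longitude -80.0833.

46.5000, -80.0833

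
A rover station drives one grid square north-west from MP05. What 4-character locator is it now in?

LP96

Longitude square 0; −1 → -1, wraps to 9, carry into field.
Longitude field M = 12; −1 → 11 = L.
Latitude square 5; +1 → 6.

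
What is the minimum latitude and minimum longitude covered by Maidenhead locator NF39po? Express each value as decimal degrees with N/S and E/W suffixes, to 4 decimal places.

Field N=13, F=5: +13·20° lon, +5·10° lat → SW at lon 80°, lat -40°.
Square 3, 9: +3·2° lon, +9·1° lat → SW at lon 86°, lat -31°.
Subsquare p=15, o=14: +15·0.0833333° lon, +14·0.0416667° lat → SW at lon 87.25°, lat -30.4167°.
latitude 30.4167° S, longitude 87.2500° E.

30.4167° S, 87.2500° E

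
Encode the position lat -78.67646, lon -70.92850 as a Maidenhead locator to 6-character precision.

Shift to the Maidenhead origin (180°W, 90°S): lon 109.0715, lat 11.3235.
Field: 109.0715/20 → 5 → F, 11.3235/10 → 1 → B; chars FB.
Square: 9.0715/2 → 4, 1.3235/1 → 1; chars 41.
Subsquare: 1.0715/0.0833333 → 12 → m, 0.3235/0.0416667 → 7 → h; chars mh.

FB41mh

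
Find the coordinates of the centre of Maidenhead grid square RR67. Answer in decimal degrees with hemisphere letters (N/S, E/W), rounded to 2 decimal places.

87.50° N, 173.00° E

Field R=17, R=17: +17·20° lon, +17·10° lat → SW at lon 160°, lat 80°.
Square 6, 7: +6·2° lon, +7·1° lat → SW at lon 172°, lat 87°.
Cell spans 2° lon × 1° lat. Centre is SW corner plus half of each.
latitude 87.50° N, longitude 173.00° E.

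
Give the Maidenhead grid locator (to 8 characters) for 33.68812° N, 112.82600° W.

Shift to the Maidenhead origin (180°W, 90°S): lon 67.17400, lat 123.68812.
Field: 67.17400/20 → 3 → D, 123.68812/10 → 12 → M; chars DM.
Square: 7.17400/2 → 3, 3.68812/1 → 3; chars 33.
Subsquare: 1.17400/0.0833333 → 14 → o, 0.68812/0.0416667 → 16 → q; chars oq.
Extended square: 0.00733/0.00833333 → 0, 0.02145/0.00416667 → 5; chars 05.

DM33oq05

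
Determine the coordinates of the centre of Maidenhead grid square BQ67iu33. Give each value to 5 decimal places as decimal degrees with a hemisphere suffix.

Field B=1, Q=16: +1·20° lon, +16·10° lat → SW at lon -160°, lat 70°.
Square 6, 7: +6·2° lon, +7·1° lat → SW at lon -148°, lat 77°.
Subsquare i=8, u=20: +8·0.0833333° lon, +20·0.0416667° lat → SW at lon -147.333°, lat 77.8333°.
Extended square 3, 3: +3·0.00833333° lon, +3·0.00416667° lat → SW at lon -147.308°, lat 77.8458°.
Cell spans 0.00833333° lon × 0.00416667° lat. Centre is SW corner plus half of each.
latitude 77.84792° N, longitude 147.30417° W.

77.84792° N, 147.30417° W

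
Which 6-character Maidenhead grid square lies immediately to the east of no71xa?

NO81aa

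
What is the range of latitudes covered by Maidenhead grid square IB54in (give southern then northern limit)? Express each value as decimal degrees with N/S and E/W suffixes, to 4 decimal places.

75.4583° S, 75.4167° S

Field I=8, B=1: +8·20° lon, +1·10° lat → SW at lon -20°, lat -80°.
Square 5, 4: +5·2° lon, +4·1° lat → SW at lon -10°, lat -76°.
Subsquare i=8, n=13: +8·0.0833333° lon, +13·0.0416667° lat → SW at lon -9.33333°, lat -75.4583°.
Cell spans 0.0833333° lon × 0.0416667° lat.
south 75.4583° S, north 75.4167° S.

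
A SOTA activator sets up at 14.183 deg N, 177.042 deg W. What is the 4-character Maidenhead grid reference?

AK14

Add 180° to longitude and 90° to latitude: 2.96, 104.18.
Field (20°×10°, letters A–R): lon ⌊2.96/20⌋ = 0 → A; lat ⌊104.18/10⌋ = 10 → K.
Square (2°×1°, digits 0–9): lon ⌊2.96/2⌋ = 1; lat ⌊4.18/1⌋ = 4.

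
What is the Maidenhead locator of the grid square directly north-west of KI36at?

KI26xu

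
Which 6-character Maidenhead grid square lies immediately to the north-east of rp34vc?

Longitude subsquare v = 21; +1 → 22 = w.
Latitude subsquare c = 2; +1 → 3 = d.

RP34wd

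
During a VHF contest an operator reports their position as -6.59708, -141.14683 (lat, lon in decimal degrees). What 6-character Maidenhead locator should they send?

BI93kj

Offset from 180°W / 90°S: lon 38.8532°, lat 83.4029°.
Field: 38.8532/20 → 1 → B, 83.4029/10 → 8 → I; chars BI.
Square: 18.8532/2 → 9, 3.4029/1 → 3; chars 93.
Subsquare: 0.8532/0.0833333 → 10 → k, 0.4029/0.0416667 → 9 → j; chars kj.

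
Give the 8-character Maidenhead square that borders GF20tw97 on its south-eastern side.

Longitude extended square 9; +1 → 10, wraps to 0, carry into subsquare.
Longitude subsquare t = 19; +1 → 20 = u.
Latitude extended square 7; −1 → 6.

GF20uw06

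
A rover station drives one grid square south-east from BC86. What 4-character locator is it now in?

Longitude square 8; +1 → 9.
Latitude square 6; −1 → 5.

BC95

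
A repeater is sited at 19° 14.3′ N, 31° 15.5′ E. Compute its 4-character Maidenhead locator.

Add 180° to longitude and 90° to latitude: 211.26, 109.24.
Field: 211.26/20 → 10 → K, 109.24/10 → 10 → K; chars KK.
Square: 11.26/2 → 5, 9.24/1 → 9; chars 59.

KK59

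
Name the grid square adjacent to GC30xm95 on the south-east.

GC40am04

Longitude extended square 9; +1 → 10, wraps to 0, carry into subsquare.
Longitude subsquare x = 23; +1 → 24, wraps to 0 = a, carry into square.
Longitude square 3; +1 → 4.
Latitude extended square 5; −1 → 4.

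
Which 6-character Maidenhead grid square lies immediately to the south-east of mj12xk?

Longitude subsquare x = 23; +1 → 24, wraps to 0 = a, carry into square.
Longitude square 1; +1 → 2.
Latitude subsquare k = 10; −1 → 9 = j.

MJ22aj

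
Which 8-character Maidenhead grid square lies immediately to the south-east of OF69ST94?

OF69tt03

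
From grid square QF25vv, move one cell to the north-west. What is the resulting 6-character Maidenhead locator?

Longitude subsquare v = 21; −1 → 20 = u.
Latitude subsquare v = 21; +1 → 22 = w.

QF25uw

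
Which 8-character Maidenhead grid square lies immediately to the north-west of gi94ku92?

Longitude extended square 9; −1 → 8.
Latitude extended square 2; +1 → 3.

GI94ku83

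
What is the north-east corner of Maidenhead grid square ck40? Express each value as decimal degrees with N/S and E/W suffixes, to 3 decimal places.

Field C=2, K=10: +2·20° lon, +10·10° lat → SW at lon -140°, lat 10°.
Square 4, 0: +4·2° lon, +0·1° lat → SW at lon -132°, lat 10°.
Cell spans 2° lon × 1° lat. NE corner is SW corner plus one full cell.
latitude 11.000° N, longitude 130.000° W.

11.000° N, 130.000° W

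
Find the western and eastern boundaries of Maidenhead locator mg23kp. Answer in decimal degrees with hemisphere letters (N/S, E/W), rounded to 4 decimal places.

64.8333° E, 64.9167° E

Field M=12, G=6: +12·20° lon, +6·10° lat → SW at lon 60°, lat -30°.
Square 2, 3: +2·2° lon, +3·1° lat → SW at lon 64°, lat -27°.
Subsquare k=10, p=15: +10·0.0833333° lon, +15·0.0416667° lat → SW at lon 64.8333°, lat -26.375°.
Cell spans 0.0833333° lon × 0.0416667° lat.
west 64.8333° E, east 64.9167° E.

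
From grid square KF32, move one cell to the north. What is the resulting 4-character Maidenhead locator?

KF33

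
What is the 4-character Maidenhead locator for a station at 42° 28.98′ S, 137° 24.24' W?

Add 180° to longitude and 90° to latitude: 42.60, 47.52.
Field: 42.60/20 → 2 → C, 47.52/10 → 4 → E; chars CE.
Square: 2.60/2 → 1, 7.52/1 → 7; chars 17.

CE17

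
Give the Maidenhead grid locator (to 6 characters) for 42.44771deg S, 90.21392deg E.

NE57cn

Offset from 180°W / 90°S: lon 270.2139°, lat 47.5523°.
Field (20°×10°, letters A–R): lon ⌊270.2139/20⌋ = 13 → N; lat ⌊47.5523/10⌋ = 4 → E.
Square (2°×1°, digits 0–9): lon ⌊10.2139/2⌋ = 5; lat ⌊7.5523/1⌋ = 7.
Subsquare (5′×2.5′, letters a–x): lon ⌊0.2139/0.0833333⌋ = 2 → c; lat ⌊0.5523/0.0416667⌋ = 13 → n.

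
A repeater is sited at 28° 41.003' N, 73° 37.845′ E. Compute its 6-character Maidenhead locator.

ML68tq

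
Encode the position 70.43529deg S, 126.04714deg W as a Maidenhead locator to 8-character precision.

Shift to the Maidenhead origin (180°W, 90°S): lon 53.95286, lat 19.56471.
Field: 53.95286/20 → 2 → C, 19.56471/10 → 1 → B; chars CB.
Square: 13.95286/2 → 6, 9.56471/1 → 9; chars 69.
Subsquare: 1.95286/0.0833333 → 23 → x, 0.56471/0.0416667 → 13 → n; chars xn.
Extended square: 0.03619/0.00833333 → 4, 0.02304/0.00416667 → 5; chars 45.

CB69xn45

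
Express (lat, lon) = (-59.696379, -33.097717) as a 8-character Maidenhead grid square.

Shift to the Maidenhead origin (180°W, 90°S): lon 146.90228, lat 30.30362.
Field: 146.90228/20 → 7 → H, 30.30362/10 → 3 → D; chars HD.
Square: 6.90228/2 → 3, 0.30362/1 → 0; chars 30.
Subsquare: 0.90228/0.0833333 → 10 → k, 0.30362/0.0416667 → 7 → h; chars kh.
Extended square: 0.06895/0.00833333 → 8, 0.01195/0.00416667 → 2; chars 82.

HD30kh82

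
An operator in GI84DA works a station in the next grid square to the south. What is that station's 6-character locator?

GI83dx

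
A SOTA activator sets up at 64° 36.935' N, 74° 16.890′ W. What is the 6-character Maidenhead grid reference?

Offset from 180°W / 90°S: lon 105.7185°, lat 154.6156°.
Field (20°×10°, letters A–R): 105.7185/20 → 5 → F, 154.6156/10 → 15 → P; chars FP.
Square (2°×1°, digits 0–9): 5.7185/2 → 2, 4.6156/1 → 4; chars 24.
Subsquare (5′×2.5′, letters a–x): 1.7185/0.0833333 → 20 → u, 0.6156/0.0416667 → 14 → o; chars uo.

FP24uo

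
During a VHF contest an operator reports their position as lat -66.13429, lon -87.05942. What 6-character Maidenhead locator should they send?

EC63lu

Offset from 180°W / 90°S: lon 92.9406°, lat 23.8657°.
Field: lon ⌊92.9406/20⌋ = 4 → E; lat ⌊23.8657/10⌋ = 2 → C.
Square: lon ⌊12.9406/2⌋ = 6; lat ⌊3.8657/1⌋ = 3.
Subsquare: lon ⌊0.9406/0.0833333⌋ = 11 → l; lat ⌊0.8657/0.0416667⌋ = 20 → u.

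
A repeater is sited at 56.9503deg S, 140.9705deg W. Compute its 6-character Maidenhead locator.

BD93mb

Add 180° to longitude and 90° to latitude: 39.0295, 33.0497.
Field: 39.0295/20 → 1 → B, 33.0497/10 → 3 → D; chars BD.
Square: 19.0295/2 → 9, 3.0497/1 → 3; chars 93.
Subsquare: 1.0295/0.0833333 → 12 → m, 0.0497/0.0416667 → 1 → b; chars mb.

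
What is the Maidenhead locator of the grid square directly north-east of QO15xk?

QO25al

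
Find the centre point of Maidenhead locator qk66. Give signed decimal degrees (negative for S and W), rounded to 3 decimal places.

16.500, 153.000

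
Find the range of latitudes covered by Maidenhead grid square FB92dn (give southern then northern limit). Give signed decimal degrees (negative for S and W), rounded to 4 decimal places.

-77.4583, -77.4167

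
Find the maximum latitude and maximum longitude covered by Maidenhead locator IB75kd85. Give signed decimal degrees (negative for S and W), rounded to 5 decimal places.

Field I=8, B=1: +8·20° lon, +1·10° lat → SW at lon -20°, lat -80°.
Square 7, 5: +7·2° lon, +5·1° lat → SW at lon -6°, lat -75°.
Subsquare k=10, d=3: +10·0.0833333° lon, +3·0.0416667° lat → SW at lon -5.16667°, lat -74.875°.
Extended square 8, 5: +8·0.00833333° lon, +5·0.00416667° lat → SW at lon -5.1°, lat -74.8542°.
Cell spans 0.00833333° lon × 0.00416667° lat. NE corner is SW corner plus one full cell.
latitude -74.85000, longitude -5.09167.

-74.85000, -5.09167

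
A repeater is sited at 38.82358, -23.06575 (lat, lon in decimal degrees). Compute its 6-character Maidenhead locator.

Offset from 180°W / 90°S: lon 156.9342°, lat 128.8236°.
Field (20°×10°, letters A–R): lon ⌊156.9342/20⌋ = 7 → H; lat ⌊128.8236/10⌋ = 12 → M.
Square (2°×1°, digits 0–9): lon ⌊16.9342/2⌋ = 8; lat ⌊8.8236/1⌋ = 8.
Subsquare (5′×2.5′, letters a–x): lon ⌊0.9342/0.0833333⌋ = 11 → l; lat ⌊0.8236/0.0416667⌋ = 19 → t.

HM88lt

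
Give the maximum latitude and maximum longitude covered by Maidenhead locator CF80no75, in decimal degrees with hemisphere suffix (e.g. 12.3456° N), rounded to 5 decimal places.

39.39167° S, 122.85000° W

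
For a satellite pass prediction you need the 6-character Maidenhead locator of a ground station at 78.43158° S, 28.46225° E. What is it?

Shift to the Maidenhead origin (180°W, 90°S): lon 208.4623, lat 11.5684.
Field: lon ⌊208.4623/20⌋ = 10 → K; lat ⌊11.5684/10⌋ = 1 → B.
Square: lon ⌊8.4623/2⌋ = 4; lat ⌊1.5684/1⌋ = 1.
Subsquare: lon ⌊0.4623/0.0833333⌋ = 5 → f; lat ⌊0.5684/0.0416667⌋ = 13 → n.

KB41fn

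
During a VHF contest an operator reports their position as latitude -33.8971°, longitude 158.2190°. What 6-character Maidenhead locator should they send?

Shift to the Maidenhead origin (180°W, 90°S): lon 338.2190, lat 56.1029.
Field (20°×10°, letters A–R): 338.2190/20 → 16 → Q, 56.1029/10 → 5 → F; chars QF.
Square (2°×1°, digits 0–9): 18.2190/2 → 9, 6.1029/1 → 6; chars 96.
Subsquare (5′×2.5′, letters a–x): 0.2190/0.0833333 → 2 → c, 0.1029/0.0416667 → 2 → c; chars cc.

QF96cc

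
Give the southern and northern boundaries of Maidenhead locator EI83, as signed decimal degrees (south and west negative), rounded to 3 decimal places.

-7.000, -6.000

Field E=4, I=8: +4·20° lon, +8·10° lat → SW at lon -100°, lat -10°.
Square 8, 3: +8·2° lon, +3·1° lat → SW at lon -84°, lat -7°.
Cell spans 2° lon × 1° lat.
south -7.000, north -6.000.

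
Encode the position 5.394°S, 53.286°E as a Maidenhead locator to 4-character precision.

Add 180° to longitude and 90° to latitude: 233.29, 84.61.
Field (20°×10°, letters A–R): 233.29/20 → 11 → L, 84.61/10 → 8 → I; chars LI.
Square (2°×1°, digits 0–9): 13.29/2 → 6, 4.61/1 → 4; chars 64.

LI64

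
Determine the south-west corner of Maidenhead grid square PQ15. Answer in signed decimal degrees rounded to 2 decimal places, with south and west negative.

Field P=15, Q=16: +15·20° lon, +16·10° lat → SW at lon 120°, lat 70°.
Square 1, 5: +1·2° lon, +5·1° lat → SW at lon 122°, lat 75°.
latitude 75.00, longitude 122.00.

75.00, 122.00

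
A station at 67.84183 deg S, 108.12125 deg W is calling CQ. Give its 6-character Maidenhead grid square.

Shift to the Maidenhead origin (180°W, 90°S): lon 71.8787, lat 22.1582.
Field: lon ⌊71.8787/20⌋ = 3 → D; lat ⌊22.1582/10⌋ = 2 → C.
Square: lon ⌊11.8787/2⌋ = 5; lat ⌊2.1582/1⌋ = 2.
Subsquare: lon ⌊1.8787/0.0833333⌋ = 22 → w; lat ⌊0.1582/0.0416667⌋ = 3 → d.

DC52wd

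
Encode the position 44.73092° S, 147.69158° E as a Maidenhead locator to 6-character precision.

Add 180° to longitude and 90° to latitude: 327.6916, 45.2691.
Field: 327.6916/20 → 16 → Q, 45.2691/10 → 4 → E; chars QE.
Square: 7.6916/2 → 3, 5.2691/1 → 5; chars 35.
Subsquare: 1.6916/0.0833333 → 20 → u, 0.2691/0.0416667 → 6 → g; chars ug.

QE35ug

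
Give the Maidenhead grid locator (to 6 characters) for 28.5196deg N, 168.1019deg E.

RL48bm

Offset from 180°W / 90°S: lon 348.1019°, lat 118.5196°.
Field (20°×10°, letters A–R): 348.1019/20 → 17 → R, 118.5196/10 → 11 → L; chars RL.
Square (2°×1°, digits 0–9): 8.1019/2 → 4, 8.5196/1 → 8; chars 48.
Subsquare (5′×2.5′, letters a–x): 0.1019/0.0833333 → 1 → b, 0.5196/0.0416667 → 12 → m; chars bm.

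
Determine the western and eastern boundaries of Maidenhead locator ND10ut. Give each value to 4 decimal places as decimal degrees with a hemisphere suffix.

83.6667° E, 83.7500° E

Field N=13, D=3: +13·20° lon, +3·10° lat → SW at lon 80°, lat -60°.
Square 1, 0: +1·2° lon, +0·1° lat → SW at lon 82°, lat -60°.
Subsquare u=20, t=19: +20·0.0833333° lon, +19·0.0416667° lat → SW at lon 83.6667°, lat -59.2083°.
Cell spans 0.0833333° lon × 0.0416667° lat.
west 83.6667° E, east 83.7500° E.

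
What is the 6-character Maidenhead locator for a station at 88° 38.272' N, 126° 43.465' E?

Add 180° to longitude and 90° to latitude: 306.7244, 178.6379.
Field: 306.7244/20 → 15 → P, 178.6379/10 → 17 → R; chars PR.
Square: 6.7244/2 → 3, 8.6379/1 → 8; chars 38.
Subsquare: 0.7244/0.0833333 → 8 → i, 0.6379/0.0416667 → 15 → p; chars ip.

PR38ip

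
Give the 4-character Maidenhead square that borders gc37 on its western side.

GC27

Longitude square 3; −1 → 2.
The latitude characters are unchanged.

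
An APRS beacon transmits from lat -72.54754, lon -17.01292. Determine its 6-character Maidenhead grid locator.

IB17lk

Add 180° to longitude and 90° to latitude: 162.9871, 17.4525.
Field (20°×10°, letters A–R): 162.9871/20 → 8 → I, 17.4525/10 → 1 → B; chars IB.
Square (2°×1°, digits 0–9): 2.9871/2 → 1, 7.4525/1 → 7; chars 17.
Subsquare (5′×2.5′, letters a–x): 0.9871/0.0833333 → 11 → l, 0.4525/0.0416667 → 10 → k; chars lk.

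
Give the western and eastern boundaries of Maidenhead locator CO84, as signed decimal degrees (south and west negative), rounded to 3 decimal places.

-124.000, -122.000

Field C=2, O=14: +2·20° lon, +14·10° lat → SW at lon -140°, lat 50°.
Square 8, 4: +8·2° lon, +4·1° lat → SW at lon -124°, lat 54°.
Cell spans 2° lon × 1° lat.
west -124.000, east -122.000.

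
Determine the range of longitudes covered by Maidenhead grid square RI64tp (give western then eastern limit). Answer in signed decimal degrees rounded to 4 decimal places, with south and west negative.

173.5833, 173.6667

Field R=17, I=8: +17·20° lon, +8·10° lat → SW at lon 160°, lat -10°.
Square 6, 4: +6·2° lon, +4·1° lat → SW at lon 172°, lat -6°.
Subsquare t=19, p=15: +19·0.0833333° lon, +15·0.0416667° lat → SW at lon 173.583°, lat -5.375°.
Cell spans 0.0833333° lon × 0.0416667° lat.
west 173.5833, east 173.6667.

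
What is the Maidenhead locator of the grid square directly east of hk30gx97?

HK30hx07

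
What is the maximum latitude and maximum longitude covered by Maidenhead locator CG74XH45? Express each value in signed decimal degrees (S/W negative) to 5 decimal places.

-25.68333, -124.04167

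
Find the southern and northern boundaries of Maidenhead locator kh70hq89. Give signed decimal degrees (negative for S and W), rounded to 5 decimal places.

Field K=10, H=7: +10·20° lon, +7·10° lat → SW at lon 20°, lat -20°.
Square 7, 0: +7·2° lon, +0·1° lat → SW at lon 34°, lat -20°.
Subsquare h=7, q=16: +7·0.0833333° lon, +16·0.0416667° lat → SW at lon 34.5833°, lat -19.3333°.
Extended square 8, 9: +8·0.00833333° lon, +9·0.00416667° lat → SW at lon 34.65°, lat -19.2958°.
Cell spans 0.00833333° lon × 0.00416667° lat.
south -19.29583, north -19.29167.

-19.29583, -19.29167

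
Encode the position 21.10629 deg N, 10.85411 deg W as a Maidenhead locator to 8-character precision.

Shift to the Maidenhead origin (180°W, 90°S): lon 169.14589, lat 111.10629.
Field: lon ⌊169.14589/20⌋ = 8 → I; lat ⌊111.10629/10⌋ = 11 → L.
Square: lon ⌊9.14589/2⌋ = 4; lat ⌊1.10629/1⌋ = 1.
Subsquare: lon ⌊1.14589/0.0833333⌋ = 13 → n; lat ⌊0.10629/0.0416667⌋ = 2 → c.
Extended square: lon ⌊0.06256/0.00833333⌋ = 7; lat ⌊0.02296/0.00416667⌋ = 5.

IL41nc75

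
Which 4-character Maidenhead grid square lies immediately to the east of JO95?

Longitude square 9; +1 → 10, wraps to 0, carry into field.
Longitude field J = 9; +1 → 10 = K.
The latitude characters are unchanged.

KO05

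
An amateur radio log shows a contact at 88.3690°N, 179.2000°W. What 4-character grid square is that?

Shift to the Maidenhead origin (180°W, 90°S): lon 0.80, lat 178.37.
Field: 0.80/20 → 0 → A, 178.37/10 → 17 → R; chars AR.
Square: 0.80/2 → 0, 8.37/1 → 8; chars 08.

AR08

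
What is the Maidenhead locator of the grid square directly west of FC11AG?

FC01xg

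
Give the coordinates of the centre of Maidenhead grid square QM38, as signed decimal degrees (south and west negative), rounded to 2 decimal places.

Field Q=16, M=12: +16·20° lon, +12·10° lat → SW at lon 140°, lat 30°.
Square 3, 8: +3·2° lon, +8·1° lat → SW at lon 146°, lat 38°.
Cell spans 2° lon × 1° lat. Centre is SW corner plus half of each.
latitude 38.50, longitude 147.00.

38.50, 147.00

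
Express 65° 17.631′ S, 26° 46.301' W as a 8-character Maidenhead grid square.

HC64oq79

Shift to the Maidenhead origin (180°W, 90°S): lon 153.22832, lat 24.70615.
Field (20°×10°, letters A–R): 153.22832/20 → 7 → H, 24.70615/10 → 2 → C; chars HC.
Square (2°×1°, digits 0–9): 13.22832/2 → 6, 4.70615/1 → 4; chars 64.
Subsquare (5′×2.5′, letters a–x): 1.22832/0.0833333 → 14 → o, 0.70615/0.0416667 → 16 → q; chars oq.
Extended square (30″×15″, digits 0–9): 0.06165/0.00833333 → 7, 0.03948/0.00416667 → 9; chars 79.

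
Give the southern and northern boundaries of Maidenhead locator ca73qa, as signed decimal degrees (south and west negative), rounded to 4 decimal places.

-87.0000, -86.9583

Field C=2, A=0: +2·20° lon, +0·10° lat → SW at lon -140°, lat -90°.
Square 7, 3: +7·2° lon, +3·1° lat → SW at lon -126°, lat -87°.
Subsquare q=16, a=0: +16·0.0833333° lon, +0·0.0416667° lat → SW at lon -124.667°, lat -87°.
Cell spans 0.0833333° lon × 0.0416667° lat.
south -87.0000, north -86.9583.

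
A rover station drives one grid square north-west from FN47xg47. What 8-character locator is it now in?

FN47xg38

Longitude extended square 4; −1 → 3.
Latitude extended square 7; +1 → 8.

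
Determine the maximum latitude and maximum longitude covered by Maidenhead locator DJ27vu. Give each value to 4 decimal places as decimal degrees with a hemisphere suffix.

7.8750° N, 114.1667° W

Field D=3, J=9: +3·20° lon, +9·10° lat → SW at lon -120°, lat 0°.
Square 2, 7: +2·2° lon, +7·1° lat → SW at lon -116°, lat 7°.
Subsquare v=21, u=20: +21·0.0833333° lon, +20·0.0416667° lat → SW at lon -114.25°, lat 7.83333°.
Cell spans 0.0833333° lon × 0.0416667° lat. NE corner is SW corner plus one full cell.
latitude 7.8750° N, longitude 114.1667° W.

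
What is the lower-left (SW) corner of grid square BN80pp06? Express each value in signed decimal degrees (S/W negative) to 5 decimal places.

40.65000, -142.75000

Field B=1, N=13: +1·20° lon, +13·10° lat → SW at lon -160°, lat 40°.
Square 8, 0: +8·2° lon, +0·1° lat → SW at lon -144°, lat 40°.
Subsquare p=15, p=15: +15·0.0833333° lon, +15·0.0416667° lat → SW at lon -142.75°, lat 40.625°.
Extended square 0, 6: +0·0.00833333° lon, +6·0.00416667° lat → SW at lon -142.75°, lat 40.65°.
latitude 40.65000, longitude -142.75000.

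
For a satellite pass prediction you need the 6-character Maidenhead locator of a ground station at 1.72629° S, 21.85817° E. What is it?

Shift to the Maidenhead origin (180°W, 90°S): lon 201.8582, lat 88.2737.
Field (20°×10°, letters A–R): lon ⌊201.8582/20⌋ = 10 → K; lat ⌊88.2737/10⌋ = 8 → I.
Square (2°×1°, digits 0–9): lon ⌊1.8582/2⌋ = 0; lat ⌊8.2737/1⌋ = 8.
Subsquare (5′×2.5′, letters a–x): lon ⌊1.8582/0.0833333⌋ = 22 → w; lat ⌊0.2737/0.0416667⌋ = 6 → g.

KI08wg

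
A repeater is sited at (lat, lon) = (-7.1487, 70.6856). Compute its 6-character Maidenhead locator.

MI52iu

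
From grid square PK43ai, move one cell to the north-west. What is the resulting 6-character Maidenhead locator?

PK33xj

Longitude subsquare a = 0; −1 → -1, wraps to 23 = x, carry into square.
Longitude square 4; −1 → 3.
Latitude subsquare i = 8; +1 → 9 = j.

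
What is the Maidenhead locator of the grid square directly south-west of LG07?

Longitude square 0; −1 → -1, wraps to 9, carry into field.
Longitude field L = 11; −1 → 10 = K.
Latitude square 7; −1 → 6.

KG96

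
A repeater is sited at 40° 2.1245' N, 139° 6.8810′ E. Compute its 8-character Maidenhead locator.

Offset from 180°W / 90°S: lon 319.11468°, lat 130.03541°.
Field: lon ⌊319.11468/20⌋ = 15 → P; lat ⌊130.03541/10⌋ = 13 → N.
Square: lon ⌊19.11468/2⌋ = 9; lat ⌊0.03541/1⌋ = 0.
Subsquare: lon ⌊1.11468/0.0833333⌋ = 13 → n; lat ⌊0.03541/0.0416667⌋ = 0 → a.
Extended square: lon ⌊0.03135/0.00833333⌋ = 3; lat ⌊0.03541/0.00416667⌋ = 8.

PN90na38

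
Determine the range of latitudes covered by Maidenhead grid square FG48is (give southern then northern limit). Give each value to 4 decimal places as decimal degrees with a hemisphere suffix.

Field F=5, G=6: +5·20° lon, +6·10° lat → SW at lon -80°, lat -30°.
Square 4, 8: +4·2° lon, +8·1° lat → SW at lon -72°, lat -22°.
Subsquare i=8, s=18: +8·0.0833333° lon, +18·0.0416667° lat → SW at lon -71.3333°, lat -21.25°.
Cell spans 0.0833333° lon × 0.0416667° lat.
south 21.2500° S, north 21.2083° S.

21.2500° S, 21.2083° S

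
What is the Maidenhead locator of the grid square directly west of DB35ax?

DB25xx

Longitude subsquare a = 0; −1 → -1, wraps to 23 = x, carry into square.
Longitude square 3; −1 → 2.
The latitude characters are unchanged.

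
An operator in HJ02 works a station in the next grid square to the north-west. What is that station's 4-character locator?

GJ93

Longitude square 0; −1 → -1, wraps to 9, carry into field.
Longitude field H = 7; −1 → 6 = G.
Latitude square 2; +1 → 3.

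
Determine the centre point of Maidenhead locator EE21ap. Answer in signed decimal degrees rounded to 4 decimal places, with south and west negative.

Field E=4, E=4: +4·20° lon, +4·10° lat → SW at lon -100°, lat -50°.
Square 2, 1: +2·2° lon, +1·1° lat → SW at lon -96°, lat -49°.
Subsquare a=0, p=15: +0·0.0833333° lon, +15·0.0416667° lat → SW at lon -96°, lat -48.375°.
Cell spans 0.0833333° lon × 0.0416667° lat. Centre is SW corner plus half of each.
latitude -48.3542, longitude -95.9583.

-48.3542, -95.9583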